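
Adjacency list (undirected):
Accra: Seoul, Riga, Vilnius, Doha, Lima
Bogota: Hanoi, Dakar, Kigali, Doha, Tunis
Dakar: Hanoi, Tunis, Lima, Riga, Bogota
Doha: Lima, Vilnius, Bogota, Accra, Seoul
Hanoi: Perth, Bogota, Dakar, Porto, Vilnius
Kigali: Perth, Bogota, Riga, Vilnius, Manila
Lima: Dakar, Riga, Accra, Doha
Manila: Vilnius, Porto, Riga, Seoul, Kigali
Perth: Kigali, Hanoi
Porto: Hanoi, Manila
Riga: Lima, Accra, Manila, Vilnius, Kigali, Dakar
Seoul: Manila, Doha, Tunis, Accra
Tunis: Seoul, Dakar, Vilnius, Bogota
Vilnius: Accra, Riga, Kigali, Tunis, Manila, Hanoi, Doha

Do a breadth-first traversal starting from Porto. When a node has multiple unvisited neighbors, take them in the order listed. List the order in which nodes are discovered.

Porto, Hanoi, Manila, Perth, Bogota, Dakar, Vilnius, Riga, Seoul, Kigali, Doha, Tunis, Lima, Accra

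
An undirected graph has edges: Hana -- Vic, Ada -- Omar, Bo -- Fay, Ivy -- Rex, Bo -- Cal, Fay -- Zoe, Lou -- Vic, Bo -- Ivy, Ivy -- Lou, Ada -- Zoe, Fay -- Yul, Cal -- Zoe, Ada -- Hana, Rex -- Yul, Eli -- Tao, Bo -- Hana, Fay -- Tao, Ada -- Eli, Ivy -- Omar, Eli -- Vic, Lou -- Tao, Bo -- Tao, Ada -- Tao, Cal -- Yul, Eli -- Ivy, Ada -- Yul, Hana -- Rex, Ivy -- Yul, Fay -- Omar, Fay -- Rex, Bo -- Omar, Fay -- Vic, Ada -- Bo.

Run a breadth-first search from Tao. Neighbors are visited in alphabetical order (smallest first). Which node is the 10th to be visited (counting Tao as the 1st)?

Zoe

Visit Tao; enqueue Ada, Bo, Eli, Fay, Lou → queue [Ada, Bo, Eli, Fay, Lou]
Visit Ada; enqueue Hana, Omar, Yul, Zoe → queue [Bo, Eli, Fay, Lou, Hana, Omar, Yul, Zoe]
Visit Bo; enqueue Cal, Ivy → queue [Eli, Fay, Lou, Hana, Omar, Yul, Zoe, Cal, Ivy]
Visit Eli; enqueue Vic → queue [Fay, Lou, Hana, Omar, Yul, Zoe, Cal, Ivy, Vic]
Visit Fay; enqueue Rex → queue [Lou, Hana, Omar, Yul, Zoe, Cal, Ivy, Vic, Rex]
Visit Lou → queue [Hana, Omar, Yul, Zoe, Cal, Ivy, Vic, Rex]
Visit Hana → queue [Omar, Yul, Zoe, Cal, Ivy, Vic, Rex]
Visit Omar → queue [Yul, Zoe, Cal, Ivy, Vic, Rex]
Visit Yul → queue [Zoe, Cal, Ivy, Vic, Rex]
Visit Zoe → queue [Cal, Ivy, Vic, Rex]
Visit Cal → queue [Ivy, Vic, Rex]
Visit Ivy → queue [Vic, Rex]
Visit Vic → queue [Rex]
Visit Rex → queue []

Visit order: Tao, Ada, Bo, Eli, Fay, Lou, Hana, Omar, Yul, Zoe, Cal, Ivy, Vic, Rex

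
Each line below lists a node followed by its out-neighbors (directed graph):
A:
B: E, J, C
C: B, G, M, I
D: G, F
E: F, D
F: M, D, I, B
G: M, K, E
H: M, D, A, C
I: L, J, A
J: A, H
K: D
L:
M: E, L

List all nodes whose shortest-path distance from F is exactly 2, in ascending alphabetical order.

A, C, E, G, J, L

Level 0: F
Level 1: B, D, I, M
Level 2: A, C, E, G, J, L
Level 3: H, K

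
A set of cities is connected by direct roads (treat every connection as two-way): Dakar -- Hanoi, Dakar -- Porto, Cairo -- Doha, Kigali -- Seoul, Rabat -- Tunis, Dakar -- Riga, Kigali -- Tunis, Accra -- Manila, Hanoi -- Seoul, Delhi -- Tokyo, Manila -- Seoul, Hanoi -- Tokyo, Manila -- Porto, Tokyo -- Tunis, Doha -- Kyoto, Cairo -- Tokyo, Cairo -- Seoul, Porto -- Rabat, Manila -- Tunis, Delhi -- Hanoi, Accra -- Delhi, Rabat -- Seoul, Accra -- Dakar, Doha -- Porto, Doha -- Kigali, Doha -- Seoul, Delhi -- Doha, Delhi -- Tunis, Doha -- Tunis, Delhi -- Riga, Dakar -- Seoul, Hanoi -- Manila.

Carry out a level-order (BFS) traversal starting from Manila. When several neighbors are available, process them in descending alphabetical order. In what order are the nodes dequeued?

Manila → Tunis → Seoul → Porto → Hanoi → Accra → Tokyo → Rabat → Kigali → Doha → Delhi → Dakar → Cairo → Kyoto → Riga

Visit Manila; enqueue Tunis, Seoul, Porto, Hanoi, Accra → queue [Tunis, Seoul, Porto, Hanoi, Accra]
Visit Tunis; enqueue Tokyo, Rabat, Kigali, Doha, Delhi → queue [Seoul, Porto, Hanoi, Accra, Tokyo, Rabat, Kigali, Doha, Delhi]
Visit Seoul; enqueue Dakar, Cairo → queue [Porto, Hanoi, Accra, Tokyo, Rabat, Kigali, Doha, Delhi, Dakar, Cairo]
Visit Porto → queue [Hanoi, Accra, Tokyo, Rabat, Kigali, Doha, Delhi, Dakar, Cairo]
Visit Hanoi → queue [Accra, Tokyo, Rabat, Kigali, Doha, Delhi, Dakar, Cairo]
Visit Accra → queue [Tokyo, Rabat, Kigali, Doha, Delhi, Dakar, Cairo]
Visit Tokyo → queue [Rabat, Kigali, Doha, Delhi, Dakar, Cairo]
Visit Rabat → queue [Kigali, Doha, Delhi, Dakar, Cairo]
Visit Kigali → queue [Doha, Delhi, Dakar, Cairo]
Visit Doha; enqueue Kyoto → queue [Delhi, Dakar, Cairo, Kyoto]
Visit Delhi; enqueue Riga → queue [Dakar, Cairo, Kyoto, Riga]
Visit Dakar → queue [Cairo, Kyoto, Riga]
Visit Cairo → queue [Kyoto, Riga]
Visit Kyoto → queue [Riga]
Visit Riga → queue []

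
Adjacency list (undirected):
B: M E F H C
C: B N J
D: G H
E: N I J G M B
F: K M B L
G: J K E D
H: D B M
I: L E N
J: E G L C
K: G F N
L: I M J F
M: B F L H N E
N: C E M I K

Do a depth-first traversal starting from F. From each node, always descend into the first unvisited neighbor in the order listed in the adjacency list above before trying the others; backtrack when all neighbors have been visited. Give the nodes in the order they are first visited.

Visit F
F → K
K → G
G → J
J → E
E → N
N → C
C → B
B → M
M → L
L → I
M → H
H → D

F, K, G, J, E, N, C, B, M, L, I, H, D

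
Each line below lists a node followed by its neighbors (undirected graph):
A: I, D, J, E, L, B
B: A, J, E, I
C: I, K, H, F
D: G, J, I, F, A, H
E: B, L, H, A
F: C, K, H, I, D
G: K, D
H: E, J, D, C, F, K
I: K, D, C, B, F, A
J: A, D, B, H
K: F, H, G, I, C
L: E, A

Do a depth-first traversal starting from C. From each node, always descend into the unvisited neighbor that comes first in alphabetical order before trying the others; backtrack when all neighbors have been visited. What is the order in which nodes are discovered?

C → F → D → A → B → E → H → J → K → G → I → L

Visit C
C → F
F → D
D → A
A → B
B → E
E → H
H → J
H → K
K → G
K → I
E → L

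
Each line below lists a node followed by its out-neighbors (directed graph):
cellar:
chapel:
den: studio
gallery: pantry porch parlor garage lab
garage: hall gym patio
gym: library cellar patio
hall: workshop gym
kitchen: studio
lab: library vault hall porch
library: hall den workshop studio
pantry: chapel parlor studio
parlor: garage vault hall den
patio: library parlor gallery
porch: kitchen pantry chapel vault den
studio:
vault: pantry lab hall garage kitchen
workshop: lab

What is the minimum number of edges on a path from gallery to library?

2

Level 0: gallery
Level 1: garage, lab, pantry, parlor, porch
Level 2: chapel, den, gym, hall, kitchen, library, patio, studio, vault
Level 3: cellar, workshop
library first appears at level 2.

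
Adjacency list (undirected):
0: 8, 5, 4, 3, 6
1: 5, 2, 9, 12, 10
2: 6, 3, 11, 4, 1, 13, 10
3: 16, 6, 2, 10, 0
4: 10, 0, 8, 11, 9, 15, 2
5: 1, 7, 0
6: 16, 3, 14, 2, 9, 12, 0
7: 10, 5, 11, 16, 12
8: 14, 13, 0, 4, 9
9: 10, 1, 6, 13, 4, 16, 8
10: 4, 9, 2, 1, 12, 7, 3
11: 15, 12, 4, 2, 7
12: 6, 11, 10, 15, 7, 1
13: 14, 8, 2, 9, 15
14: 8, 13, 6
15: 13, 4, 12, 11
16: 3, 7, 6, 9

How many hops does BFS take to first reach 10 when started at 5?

2

Level 0: 5
Level 1: 0, 1, 7
Level 2: 2, 3, 4, 6, 8, 9, 10, 11, 12, 16
Level 3: 13, 14, 15
10 first appears at level 2.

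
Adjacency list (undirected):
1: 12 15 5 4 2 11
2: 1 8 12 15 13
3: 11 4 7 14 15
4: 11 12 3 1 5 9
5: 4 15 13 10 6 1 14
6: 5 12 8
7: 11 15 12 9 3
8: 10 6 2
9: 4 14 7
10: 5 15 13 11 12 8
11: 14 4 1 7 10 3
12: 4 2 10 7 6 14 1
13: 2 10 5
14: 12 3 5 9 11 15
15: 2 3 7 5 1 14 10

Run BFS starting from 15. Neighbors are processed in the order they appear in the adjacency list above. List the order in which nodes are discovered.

15, 2, 3, 7, 5, 1, 14, 10, 8, 12, 13, 11, 4, 9, 6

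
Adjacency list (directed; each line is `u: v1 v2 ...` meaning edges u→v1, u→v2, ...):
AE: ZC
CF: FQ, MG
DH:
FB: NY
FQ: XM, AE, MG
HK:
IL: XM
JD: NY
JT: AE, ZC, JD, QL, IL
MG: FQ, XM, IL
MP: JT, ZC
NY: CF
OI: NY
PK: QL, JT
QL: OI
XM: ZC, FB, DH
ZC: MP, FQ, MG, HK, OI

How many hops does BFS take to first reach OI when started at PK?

2

Level 0: PK
Level 1: JT, QL
Level 2: AE, IL, JD, OI, ZC
Level 3: FQ, HK, MG, MP, NY, XM
Level 4: CF, DH, FB
OI first appears at level 2.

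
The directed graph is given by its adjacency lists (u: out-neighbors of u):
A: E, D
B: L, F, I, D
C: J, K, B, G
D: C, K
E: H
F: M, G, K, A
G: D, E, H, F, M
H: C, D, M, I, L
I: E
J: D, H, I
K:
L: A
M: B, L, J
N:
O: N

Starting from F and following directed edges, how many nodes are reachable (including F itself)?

13

BFS from F visits: F, M, G, K, A, B, L, J, D, E, H, I, C
Reachable nodes: 13 of 15 total.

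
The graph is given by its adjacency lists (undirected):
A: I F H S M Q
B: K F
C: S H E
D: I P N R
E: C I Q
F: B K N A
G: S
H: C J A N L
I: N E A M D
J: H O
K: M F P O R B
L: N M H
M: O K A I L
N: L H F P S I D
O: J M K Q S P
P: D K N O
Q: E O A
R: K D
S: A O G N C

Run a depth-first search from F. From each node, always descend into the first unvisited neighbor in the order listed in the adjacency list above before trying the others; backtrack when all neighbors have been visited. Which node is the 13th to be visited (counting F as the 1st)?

L

Visit F
F → B
B → K
K → M
M → O
O → J
J → H
H → C
C → S
S → A
A → I
I → N
N → L
N → P
P → D
D → R
I → E
E → Q
S → G

Visit order: F, B, K, M, O, J, H, C, S, A, I, N, L, P, D, R, E, Q, G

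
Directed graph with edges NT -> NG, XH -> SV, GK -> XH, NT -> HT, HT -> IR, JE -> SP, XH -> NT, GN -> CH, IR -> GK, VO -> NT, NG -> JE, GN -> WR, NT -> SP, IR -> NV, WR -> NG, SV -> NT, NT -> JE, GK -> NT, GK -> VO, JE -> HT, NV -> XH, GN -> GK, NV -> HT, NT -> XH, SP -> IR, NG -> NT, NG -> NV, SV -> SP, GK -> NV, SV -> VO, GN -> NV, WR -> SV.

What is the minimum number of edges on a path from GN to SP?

Level 0: GN
Level 1: CH, GK, NV, WR
Level 2: HT, NG, NT, SV, VO, XH
Level 3: IR, JE, SP
SP first appears at level 3.

3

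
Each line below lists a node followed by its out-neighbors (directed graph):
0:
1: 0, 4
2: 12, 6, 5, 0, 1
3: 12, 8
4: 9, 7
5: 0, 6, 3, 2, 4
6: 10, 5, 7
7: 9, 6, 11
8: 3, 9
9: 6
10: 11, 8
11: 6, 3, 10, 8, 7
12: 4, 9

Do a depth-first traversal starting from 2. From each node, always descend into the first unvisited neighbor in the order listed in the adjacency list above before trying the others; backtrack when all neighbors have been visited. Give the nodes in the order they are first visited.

Visit 2
2 → 12
12 → 4
4 → 9
9 → 6
6 → 10
10 → 11
11 → 3
3 → 8
11 → 7
6 → 5
5 → 0
2 → 1

2 12 4 9 6 10 11 3 8 7 5 0 1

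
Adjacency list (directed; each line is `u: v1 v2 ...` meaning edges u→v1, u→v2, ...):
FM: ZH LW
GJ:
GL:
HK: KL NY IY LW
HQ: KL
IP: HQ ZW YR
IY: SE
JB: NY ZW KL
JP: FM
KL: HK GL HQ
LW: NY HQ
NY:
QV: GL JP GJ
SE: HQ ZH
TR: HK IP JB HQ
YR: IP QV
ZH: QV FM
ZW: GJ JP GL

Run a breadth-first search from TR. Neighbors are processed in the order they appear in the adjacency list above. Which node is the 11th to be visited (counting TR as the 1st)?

YR

Visit TR; enqueue HK, IP, JB, HQ → queue [HK, IP, JB, HQ]
Visit HK; enqueue KL, NY, IY, LW → queue [IP, JB, HQ, KL, NY, IY, LW]
Visit IP; enqueue ZW, YR → queue [JB, HQ, KL, NY, IY, LW, ZW, YR]
Visit JB → queue [HQ, KL, NY, IY, LW, ZW, YR]
Visit HQ → queue [KL, NY, IY, LW, ZW, YR]
Visit KL; enqueue GL → queue [NY, IY, LW, ZW, YR, GL]
Visit NY → queue [IY, LW, ZW, YR, GL]
Visit IY; enqueue SE → queue [LW, ZW, YR, GL, SE]
Visit LW → queue [ZW, YR, GL, SE]
Visit ZW; enqueue GJ, JP → queue [YR, GL, SE, GJ, JP]
Visit YR; enqueue QV → queue [GL, SE, GJ, JP, QV]
Visit GL → queue [SE, GJ, JP, QV]
Visit SE; enqueue ZH → queue [GJ, JP, QV, ZH]
Visit GJ → queue [JP, QV, ZH]
Visit JP; enqueue FM → queue [QV, ZH, FM]
Visit QV → queue [ZH, FM]
Visit ZH → queue [FM]
Visit FM → queue []

Visit order: TR, HK, IP, JB, HQ, KL, NY, IY, LW, ZW, YR, GL, SE, GJ, JP, QV, ZH, FM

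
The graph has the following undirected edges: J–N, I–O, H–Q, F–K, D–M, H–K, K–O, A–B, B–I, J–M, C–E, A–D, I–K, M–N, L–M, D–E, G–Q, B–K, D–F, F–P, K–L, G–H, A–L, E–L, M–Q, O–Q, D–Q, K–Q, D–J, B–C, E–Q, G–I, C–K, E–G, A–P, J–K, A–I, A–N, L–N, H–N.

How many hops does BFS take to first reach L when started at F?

Level 0: F
Level 1: D, K, P
Level 2: A, B, C, E, H, I, J, L, M, O, Q
Level 3: G, N
L first appears at level 2.

2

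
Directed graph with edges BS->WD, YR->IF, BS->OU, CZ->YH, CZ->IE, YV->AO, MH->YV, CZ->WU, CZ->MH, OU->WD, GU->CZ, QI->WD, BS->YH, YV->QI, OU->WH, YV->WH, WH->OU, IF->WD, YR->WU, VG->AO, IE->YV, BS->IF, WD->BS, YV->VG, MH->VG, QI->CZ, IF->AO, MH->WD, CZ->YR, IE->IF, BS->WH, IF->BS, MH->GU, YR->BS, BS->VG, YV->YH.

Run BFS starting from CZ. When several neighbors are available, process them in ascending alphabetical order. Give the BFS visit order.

CZ, IE, MH, WU, YH, YR, IF, YV, GU, VG, WD, BS, AO, QI, WH, OU

Visit CZ; enqueue IE, MH, WU, YH, YR → queue [IE, MH, WU, YH, YR]
Visit IE; enqueue IF, YV → queue [MH, WU, YH, YR, IF, YV]
Visit MH; enqueue GU, VG, WD → queue [WU, YH, YR, IF, YV, GU, VG, WD]
Visit WU → queue [YH, YR, IF, YV, GU, VG, WD]
Visit YH → queue [YR, IF, YV, GU, VG, WD]
Visit YR; enqueue BS → queue [IF, YV, GU, VG, WD, BS]
Visit IF; enqueue AO → queue [YV, GU, VG, WD, BS, AO]
Visit YV; enqueue QI, WH → queue [GU, VG, WD, BS, AO, QI, WH]
Visit GU → queue [VG, WD, BS, AO, QI, WH]
Visit VG → queue [WD, BS, AO, QI, WH]
Visit WD → queue [BS, AO, QI, WH]
Visit BS; enqueue OU → queue [AO, QI, WH, OU]
Visit AO → queue [QI, WH, OU]
Visit QI → queue [WH, OU]
Visit WH → queue [OU]
Visit OU → queue []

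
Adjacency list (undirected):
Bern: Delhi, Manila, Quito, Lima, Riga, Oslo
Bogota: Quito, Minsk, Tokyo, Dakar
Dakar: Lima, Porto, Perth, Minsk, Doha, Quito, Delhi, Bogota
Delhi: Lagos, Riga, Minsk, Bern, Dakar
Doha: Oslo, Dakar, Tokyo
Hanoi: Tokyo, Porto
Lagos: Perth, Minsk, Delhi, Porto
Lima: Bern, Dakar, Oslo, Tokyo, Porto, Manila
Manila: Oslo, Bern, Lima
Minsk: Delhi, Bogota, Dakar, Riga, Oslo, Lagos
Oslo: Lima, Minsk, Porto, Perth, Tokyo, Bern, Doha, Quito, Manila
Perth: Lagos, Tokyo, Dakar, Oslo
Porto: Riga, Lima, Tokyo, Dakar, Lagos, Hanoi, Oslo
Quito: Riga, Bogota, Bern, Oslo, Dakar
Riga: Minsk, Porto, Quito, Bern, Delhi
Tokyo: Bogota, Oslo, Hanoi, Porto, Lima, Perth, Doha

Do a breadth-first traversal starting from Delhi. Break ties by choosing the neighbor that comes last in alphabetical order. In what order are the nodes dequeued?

Delhi -> Riga -> Minsk -> Lagos -> Dakar -> Bern -> Quito -> Porto -> Oslo -> Bogota -> Perth -> Lima -> Doha -> Manila -> Tokyo -> Hanoi

Visit Delhi; enqueue Riga, Minsk, Lagos, Dakar, Bern → queue [Riga, Minsk, Lagos, Dakar, Bern]
Visit Riga; enqueue Quito, Porto → queue [Minsk, Lagos, Dakar, Bern, Quito, Porto]
Visit Minsk; enqueue Oslo, Bogota → queue [Lagos, Dakar, Bern, Quito, Porto, Oslo, Bogota]
Visit Lagos; enqueue Perth → queue [Dakar, Bern, Quito, Porto, Oslo, Bogota, Perth]
Visit Dakar; enqueue Lima, Doha → queue [Bern, Quito, Porto, Oslo, Bogota, Perth, Lima, Doha]
Visit Bern; enqueue Manila → queue [Quito, Porto, Oslo, Bogota, Perth, Lima, Doha, Manila]
Visit Quito → queue [Porto, Oslo, Bogota, Perth, Lima, Doha, Manila]
Visit Porto; enqueue Tokyo, Hanoi → queue [Oslo, Bogota, Perth, Lima, Doha, Manila, Tokyo, Hanoi]
Visit Oslo → queue [Bogota, Perth, Lima, Doha, Manila, Tokyo, Hanoi]
Visit Bogota → queue [Perth, Lima, Doha, Manila, Tokyo, Hanoi]
Visit Perth → queue [Lima, Doha, Manila, Tokyo, Hanoi]
Visit Lima → queue [Doha, Manila, Tokyo, Hanoi]
Visit Doha → queue [Manila, Tokyo, Hanoi]
Visit Manila → queue [Tokyo, Hanoi]
Visit Tokyo → queue [Hanoi]
Visit Hanoi → queue []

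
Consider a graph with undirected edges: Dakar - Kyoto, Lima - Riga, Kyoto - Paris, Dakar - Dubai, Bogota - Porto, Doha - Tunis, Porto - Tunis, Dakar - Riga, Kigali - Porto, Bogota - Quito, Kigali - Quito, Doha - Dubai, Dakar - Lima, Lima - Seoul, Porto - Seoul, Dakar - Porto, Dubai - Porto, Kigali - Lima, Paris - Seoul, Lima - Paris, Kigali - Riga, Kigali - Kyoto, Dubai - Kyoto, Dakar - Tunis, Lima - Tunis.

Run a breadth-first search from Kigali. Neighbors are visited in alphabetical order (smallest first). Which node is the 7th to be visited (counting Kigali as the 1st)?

Dakar

Visit Kigali; enqueue Kyoto, Lima, Porto, Quito, Riga → queue [Kyoto, Lima, Porto, Quito, Riga]
Visit Kyoto; enqueue Dakar, Dubai, Paris → queue [Lima, Porto, Quito, Riga, Dakar, Dubai, Paris]
Visit Lima; enqueue Seoul, Tunis → queue [Porto, Quito, Riga, Dakar, Dubai, Paris, Seoul, Tunis]
Visit Porto; enqueue Bogota → queue [Quito, Riga, Dakar, Dubai, Paris, Seoul, Tunis, Bogota]
Visit Quito → queue [Riga, Dakar, Dubai, Paris, Seoul, Tunis, Bogota]
Visit Riga → queue [Dakar, Dubai, Paris, Seoul, Tunis, Bogota]
Visit Dakar → queue [Dubai, Paris, Seoul, Tunis, Bogota]
Visit Dubai; enqueue Doha → queue [Paris, Seoul, Tunis, Bogota, Doha]
Visit Paris → queue [Seoul, Tunis, Bogota, Doha]
Visit Seoul → queue [Tunis, Bogota, Doha]
Visit Tunis → queue [Bogota, Doha]
Visit Bogota → queue [Doha]
Visit Doha → queue []

Visit order: Kigali, Kyoto, Lima, Porto, Quito, Riga, Dakar, Dubai, Paris, Seoul, Tunis, Bogota, Doha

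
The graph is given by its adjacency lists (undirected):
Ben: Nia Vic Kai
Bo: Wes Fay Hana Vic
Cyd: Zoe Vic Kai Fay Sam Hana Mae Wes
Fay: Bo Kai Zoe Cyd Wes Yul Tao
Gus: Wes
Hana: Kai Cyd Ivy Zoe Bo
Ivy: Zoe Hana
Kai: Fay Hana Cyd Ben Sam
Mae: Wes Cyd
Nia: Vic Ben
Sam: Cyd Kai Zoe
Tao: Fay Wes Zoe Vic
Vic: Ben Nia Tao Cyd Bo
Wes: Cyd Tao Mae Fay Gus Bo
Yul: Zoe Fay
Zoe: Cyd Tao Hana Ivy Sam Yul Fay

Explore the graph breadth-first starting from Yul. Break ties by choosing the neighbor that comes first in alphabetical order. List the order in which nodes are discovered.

Visit Yul; enqueue Fay, Zoe → queue [Fay, Zoe]
Visit Fay; enqueue Bo, Cyd, Kai, Tao, Wes → queue [Zoe, Bo, Cyd, Kai, Tao, Wes]
Visit Zoe; enqueue Hana, Ivy, Sam → queue [Bo, Cyd, Kai, Tao, Wes, Hana, Ivy, Sam]
Visit Bo; enqueue Vic → queue [Cyd, Kai, Tao, Wes, Hana, Ivy, Sam, Vic]
Visit Cyd; enqueue Mae → queue [Kai, Tao, Wes, Hana, Ivy, Sam, Vic, Mae]
Visit Kai; enqueue Ben → queue [Tao, Wes, Hana, Ivy, Sam, Vic, Mae, Ben]
Visit Tao → queue [Wes, Hana, Ivy, Sam, Vic, Mae, Ben]
Visit Wes; enqueue Gus → queue [Hana, Ivy, Sam, Vic, Mae, Ben, Gus]
Visit Hana → queue [Ivy, Sam, Vic, Mae, Ben, Gus]
Visit Ivy → queue [Sam, Vic, Mae, Ben, Gus]
Visit Sam → queue [Vic, Mae, Ben, Gus]
Visit Vic; enqueue Nia → queue [Mae, Ben, Gus, Nia]
Visit Mae → queue [Ben, Gus, Nia]
Visit Ben → queue [Gus, Nia]
Visit Gus → queue [Nia]
Visit Nia → queue []

Yul -> Fay -> Zoe -> Bo -> Cyd -> Kai -> Tao -> Wes -> Hana -> Ivy -> Sam -> Vic -> Mae -> Ben -> Gus -> Nia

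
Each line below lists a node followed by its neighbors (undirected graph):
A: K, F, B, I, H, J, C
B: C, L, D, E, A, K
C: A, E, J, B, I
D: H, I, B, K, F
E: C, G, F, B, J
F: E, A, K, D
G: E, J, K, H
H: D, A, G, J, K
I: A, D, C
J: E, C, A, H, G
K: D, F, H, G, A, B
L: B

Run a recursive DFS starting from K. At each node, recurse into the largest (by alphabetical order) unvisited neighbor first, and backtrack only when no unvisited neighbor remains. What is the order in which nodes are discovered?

Visit K
K → H
H → J
J → G
G → E
E → F
F → D
D → I
I → C
C → B
B → L
B → A

K -> H -> J -> G -> E -> F -> D -> I -> C -> B -> L -> A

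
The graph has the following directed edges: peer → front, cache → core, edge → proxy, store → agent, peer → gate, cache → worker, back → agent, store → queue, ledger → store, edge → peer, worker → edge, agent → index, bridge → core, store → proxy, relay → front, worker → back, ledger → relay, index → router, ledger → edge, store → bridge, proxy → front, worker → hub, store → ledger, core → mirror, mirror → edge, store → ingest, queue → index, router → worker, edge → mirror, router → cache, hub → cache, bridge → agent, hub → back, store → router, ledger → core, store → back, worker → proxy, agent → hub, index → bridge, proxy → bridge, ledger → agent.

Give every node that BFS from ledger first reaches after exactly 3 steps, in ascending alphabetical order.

cache, gate, worker

Level 0: ledger
Level 1: agent, core, edge, relay, store
Level 2: back, bridge, front, hub, index, ingest, mirror, peer, proxy, queue, router
Level 3: cache, gate, worker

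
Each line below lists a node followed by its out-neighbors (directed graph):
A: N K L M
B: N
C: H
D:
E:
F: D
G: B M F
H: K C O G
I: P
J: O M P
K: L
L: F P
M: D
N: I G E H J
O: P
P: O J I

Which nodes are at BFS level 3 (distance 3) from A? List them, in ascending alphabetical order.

B, C, O

Level 0: A
Level 1: K, L, M, N
Level 2: D, E, F, G, H, I, J, P
Level 3: B, C, O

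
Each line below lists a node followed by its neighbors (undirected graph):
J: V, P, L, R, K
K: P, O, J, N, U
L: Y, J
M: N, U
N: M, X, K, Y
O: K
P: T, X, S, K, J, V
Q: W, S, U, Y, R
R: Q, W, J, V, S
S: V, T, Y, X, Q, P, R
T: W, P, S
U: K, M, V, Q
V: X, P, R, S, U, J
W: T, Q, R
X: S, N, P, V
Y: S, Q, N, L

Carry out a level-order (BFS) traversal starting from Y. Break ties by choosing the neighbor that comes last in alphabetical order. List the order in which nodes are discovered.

Visit Y; enqueue S, Q, N, L → queue [S, Q, N, L]
Visit S; enqueue X, V, T, R, P → queue [Q, N, L, X, V, T, R, P]
Visit Q; enqueue W, U → queue [N, L, X, V, T, R, P, W, U]
Visit N; enqueue M, K → queue [L, X, V, T, R, P, W, U, M, K]
Visit L; enqueue J → queue [X, V, T, R, P, W, U, M, K, J]
Visit X → queue [V, T, R, P, W, U, M, K, J]
Visit V → queue [T, R, P, W, U, M, K, J]
Visit T → queue [R, P, W, U, M, K, J]
Visit R → queue [P, W, U, M, K, J]
Visit P → queue [W, U, M, K, J]
Visit W → queue [U, M, K, J]
Visit U → queue [M, K, J]
Visit M → queue [K, J]
Visit K; enqueue O → queue [J, O]
Visit J → queue [O]
Visit O → queue []

Y -> S -> Q -> N -> L -> X -> V -> T -> R -> P -> W -> U -> M -> K -> J -> O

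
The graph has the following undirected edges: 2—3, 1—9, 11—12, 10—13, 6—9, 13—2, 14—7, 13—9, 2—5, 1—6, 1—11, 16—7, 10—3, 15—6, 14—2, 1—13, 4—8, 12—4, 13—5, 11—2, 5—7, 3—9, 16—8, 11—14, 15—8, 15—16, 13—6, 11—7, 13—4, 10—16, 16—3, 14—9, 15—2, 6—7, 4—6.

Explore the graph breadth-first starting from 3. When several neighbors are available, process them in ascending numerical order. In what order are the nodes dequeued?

Visit 3; enqueue 2, 9, 10, 16 → queue [2, 9, 10, 16]
Visit 2; enqueue 5, 11, 13, 14, 15 → queue [9, 10, 16, 5, 11, 13, 14, 15]
Visit 9; enqueue 1, 6 → queue [10, 16, 5, 11, 13, 14, 15, 1, 6]
Visit 10 → queue [16, 5, 11, 13, 14, 15, 1, 6]
Visit 16; enqueue 7, 8 → queue [5, 11, 13, 14, 15, 1, 6, 7, 8]
Visit 5 → queue [11, 13, 14, 15, 1, 6, 7, 8]
Visit 11; enqueue 12 → queue [13, 14, 15, 1, 6, 7, 8, 12]
Visit 13; enqueue 4 → queue [14, 15, 1, 6, 7, 8, 12, 4]
Visit 14 → queue [15, 1, 6, 7, 8, 12, 4]
Visit 15 → queue [1, 6, 7, 8, 12, 4]
Visit 1 → queue [6, 7, 8, 12, 4]
Visit 6 → queue [7, 8, 12, 4]
Visit 7 → queue [8, 12, 4]
Visit 8 → queue [12, 4]
Visit 12 → queue [4]
Visit 4 → queue []

3 → 2 → 9 → 10 → 16 → 5 → 11 → 13 → 14 → 15 → 1 → 6 → 7 → 8 → 12 → 4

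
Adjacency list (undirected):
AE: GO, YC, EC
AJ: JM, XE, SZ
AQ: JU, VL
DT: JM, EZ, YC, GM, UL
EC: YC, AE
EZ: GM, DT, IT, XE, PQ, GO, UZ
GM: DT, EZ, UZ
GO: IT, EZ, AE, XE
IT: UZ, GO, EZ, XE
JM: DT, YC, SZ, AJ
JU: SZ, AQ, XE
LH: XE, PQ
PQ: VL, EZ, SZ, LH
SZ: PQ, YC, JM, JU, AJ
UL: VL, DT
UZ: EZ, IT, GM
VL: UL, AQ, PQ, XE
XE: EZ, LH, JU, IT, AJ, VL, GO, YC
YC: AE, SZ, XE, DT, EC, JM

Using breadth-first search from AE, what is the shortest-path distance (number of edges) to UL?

3

Level 0: AE
Level 1: EC, GO, YC
Level 2: DT, EZ, IT, JM, SZ, XE
Level 3: AJ, GM, JU, LH, PQ, UL, UZ, VL
Level 4: AQ
UL first appears at level 3.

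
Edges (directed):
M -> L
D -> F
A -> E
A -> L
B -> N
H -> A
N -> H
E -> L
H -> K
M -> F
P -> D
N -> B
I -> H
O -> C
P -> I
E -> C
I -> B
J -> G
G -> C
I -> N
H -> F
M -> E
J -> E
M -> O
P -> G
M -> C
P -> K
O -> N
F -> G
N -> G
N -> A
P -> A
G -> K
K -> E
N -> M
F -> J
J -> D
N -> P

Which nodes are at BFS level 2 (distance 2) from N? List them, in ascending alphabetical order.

C, D, E, F, I, K, L, O

Level 0: N
Level 1: A, B, G, H, M, P
Level 2: C, D, E, F, I, K, L, O
Level 3: J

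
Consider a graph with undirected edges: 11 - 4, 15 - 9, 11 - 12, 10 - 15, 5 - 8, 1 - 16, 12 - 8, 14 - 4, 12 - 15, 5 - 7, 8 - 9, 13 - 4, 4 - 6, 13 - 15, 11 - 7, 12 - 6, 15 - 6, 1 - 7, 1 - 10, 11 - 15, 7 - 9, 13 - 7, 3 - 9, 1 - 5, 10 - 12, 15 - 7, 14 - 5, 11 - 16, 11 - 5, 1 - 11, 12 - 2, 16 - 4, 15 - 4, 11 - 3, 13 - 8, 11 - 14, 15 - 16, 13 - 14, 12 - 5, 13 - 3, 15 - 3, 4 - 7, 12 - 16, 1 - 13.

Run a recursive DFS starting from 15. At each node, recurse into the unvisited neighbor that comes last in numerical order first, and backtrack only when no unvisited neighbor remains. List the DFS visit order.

15 -> 16 -> 12 -> 11 -> 14 -> 13 -> 8 -> 9 -> 7 -> 5 -> 1 -> 10 -> 4 -> 6 -> 3 -> 2

Visit 15
15 → 16
16 → 12
12 → 11
11 → 14
14 → 13
13 → 8
8 → 9
9 → 7
7 → 5
5 → 1
1 → 10
7 → 4
4 → 6
9 → 3
12 → 2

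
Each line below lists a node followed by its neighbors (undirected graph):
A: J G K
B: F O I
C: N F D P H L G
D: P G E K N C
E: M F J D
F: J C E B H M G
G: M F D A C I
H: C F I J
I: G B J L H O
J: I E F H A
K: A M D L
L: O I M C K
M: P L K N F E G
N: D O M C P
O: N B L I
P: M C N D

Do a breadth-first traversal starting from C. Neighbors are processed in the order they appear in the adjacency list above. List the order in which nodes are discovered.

Visit C; enqueue N, F, D, P, H, L, G → queue [N, F, D, P, H, L, G]
Visit N; enqueue O, M → queue [F, D, P, H, L, G, O, M]
Visit F; enqueue J, E, B → queue [D, P, H, L, G, O, M, J, E, B]
Visit D; enqueue K → queue [P, H, L, G, O, M, J, E, B, K]
Visit P → queue [H, L, G, O, M, J, E, B, K]
Visit H; enqueue I → queue [L, G, O, M, J, E, B, K, I]
Visit L → queue [G, O, M, J, E, B, K, I]
Visit G; enqueue A → queue [O, M, J, E, B, K, I, A]
Visit O → queue [M, J, E, B, K, I, A]
Visit M → queue [J, E, B, K, I, A]
Visit J → queue [E, B, K, I, A]
Visit E → queue [B, K, I, A]
Visit B → queue [K, I, A]
Visit K → queue [I, A]
Visit I → queue [A]
Visit A → queue []

C → N → F → D → P → H → L → G → O → M → J → E → B → K → I → A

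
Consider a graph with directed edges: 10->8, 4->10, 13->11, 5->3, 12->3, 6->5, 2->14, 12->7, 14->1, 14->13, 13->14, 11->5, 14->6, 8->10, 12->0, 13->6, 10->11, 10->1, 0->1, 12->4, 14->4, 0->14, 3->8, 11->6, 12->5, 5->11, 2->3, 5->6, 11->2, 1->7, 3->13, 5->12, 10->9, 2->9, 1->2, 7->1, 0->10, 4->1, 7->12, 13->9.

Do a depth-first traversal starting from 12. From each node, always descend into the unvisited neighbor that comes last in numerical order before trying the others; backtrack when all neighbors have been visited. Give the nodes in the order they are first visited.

Visit 12
12 → 7
7 → 1
1 → 2
2 → 14
14 → 13
13 → 11
11 → 6
6 → 5
5 → 3
3 → 8
8 → 10
10 → 9
14 → 4
12 → 0

12, 7, 1, 2, 14, 13, 11, 6, 5, 3, 8, 10, 9, 4, 0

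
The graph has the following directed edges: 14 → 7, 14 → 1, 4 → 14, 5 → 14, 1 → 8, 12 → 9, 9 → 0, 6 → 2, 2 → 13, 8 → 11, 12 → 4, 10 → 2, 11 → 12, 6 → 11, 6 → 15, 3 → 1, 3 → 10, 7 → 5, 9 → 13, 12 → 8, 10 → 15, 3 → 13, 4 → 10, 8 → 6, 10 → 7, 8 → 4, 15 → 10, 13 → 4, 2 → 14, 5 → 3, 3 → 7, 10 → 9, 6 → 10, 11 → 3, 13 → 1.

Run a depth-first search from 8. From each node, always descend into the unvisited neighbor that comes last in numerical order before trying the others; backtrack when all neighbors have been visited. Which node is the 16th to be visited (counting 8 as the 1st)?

Visit 8
8 → 11
11 → 12
12 → 9
9 → 13
13 → 4
4 → 14
14 → 7
7 → 5
5 → 3
3 → 10
10 → 15
10 → 2
3 → 1
9 → 0
8 → 6

Visit order: 8, 11, 12, 9, 13, 4, 14, 7, 5, 3, 10, 15, 2, 1, 0, 6

6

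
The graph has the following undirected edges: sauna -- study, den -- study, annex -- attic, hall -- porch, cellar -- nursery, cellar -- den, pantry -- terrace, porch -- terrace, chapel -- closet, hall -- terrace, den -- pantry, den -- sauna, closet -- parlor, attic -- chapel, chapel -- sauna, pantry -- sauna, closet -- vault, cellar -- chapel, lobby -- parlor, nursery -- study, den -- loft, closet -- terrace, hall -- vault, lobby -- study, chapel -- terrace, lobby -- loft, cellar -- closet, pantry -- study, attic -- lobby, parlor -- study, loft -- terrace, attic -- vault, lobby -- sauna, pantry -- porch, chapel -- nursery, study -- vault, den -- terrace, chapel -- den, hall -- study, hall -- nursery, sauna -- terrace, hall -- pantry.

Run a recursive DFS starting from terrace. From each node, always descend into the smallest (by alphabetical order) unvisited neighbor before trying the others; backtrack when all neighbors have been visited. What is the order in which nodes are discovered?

Visit terrace
terrace → chapel
chapel → attic
attic → annex
attic → lobby
lobby → loft
loft → den
den → cellar
cellar → closet
closet → parlor
parlor → study
study → hall
hall → nursery
hall → pantry
pantry → porch
pantry → sauna
hall → vault

terrace -> chapel -> attic -> annex -> lobby -> loft -> den -> cellar -> closet -> parlor -> study -> hall -> nursery -> pantry -> porch -> sauna -> vault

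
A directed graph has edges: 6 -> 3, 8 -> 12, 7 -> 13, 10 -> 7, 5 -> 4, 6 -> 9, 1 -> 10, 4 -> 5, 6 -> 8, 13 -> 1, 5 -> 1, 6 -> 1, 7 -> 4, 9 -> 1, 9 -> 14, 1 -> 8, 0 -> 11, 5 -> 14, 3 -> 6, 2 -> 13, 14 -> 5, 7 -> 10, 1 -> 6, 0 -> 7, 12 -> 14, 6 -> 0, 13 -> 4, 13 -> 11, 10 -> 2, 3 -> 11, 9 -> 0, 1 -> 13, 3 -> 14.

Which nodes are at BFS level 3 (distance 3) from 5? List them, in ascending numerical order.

Level 0: 5
Level 1: 1, 4, 14
Level 2: 6, 8, 10, 13
Level 3: 0, 2, 3, 7, 9, 11, 12

0, 2, 3, 7, 9, 11, 12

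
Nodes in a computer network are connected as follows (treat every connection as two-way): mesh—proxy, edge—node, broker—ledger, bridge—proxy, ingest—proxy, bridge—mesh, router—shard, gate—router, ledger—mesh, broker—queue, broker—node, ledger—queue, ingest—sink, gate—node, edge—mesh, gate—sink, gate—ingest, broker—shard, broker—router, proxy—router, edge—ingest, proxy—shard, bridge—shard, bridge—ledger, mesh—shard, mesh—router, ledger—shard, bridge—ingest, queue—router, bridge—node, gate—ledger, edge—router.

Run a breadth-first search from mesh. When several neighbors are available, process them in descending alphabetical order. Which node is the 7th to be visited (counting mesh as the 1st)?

Visit mesh; enqueue shard, router, proxy, ledger, edge, bridge → queue [shard, router, proxy, ledger, edge, bridge]
Visit shard; enqueue broker → queue [router, proxy, ledger, edge, bridge, broker]
Visit router; enqueue queue, gate → queue [proxy, ledger, edge, bridge, broker, queue, gate]
Visit proxy; enqueue ingest → queue [ledger, edge, bridge, broker, queue, gate, ingest]
Visit ledger → queue [edge, bridge, broker, queue, gate, ingest]
Visit edge; enqueue node → queue [bridge, broker, queue, gate, ingest, node]
Visit bridge → queue [broker, queue, gate, ingest, node]
Visit broker → queue [queue, gate, ingest, node]
Visit queue → queue [gate, ingest, node]
Visit gate; enqueue sink → queue [ingest, node, sink]
Visit ingest → queue [node, sink]
Visit node → queue [sink]
Visit sink → queue []

Visit order: mesh, shard, router, proxy, ledger, edge, bridge, broker, queue, gate, ingest, node, sink

bridge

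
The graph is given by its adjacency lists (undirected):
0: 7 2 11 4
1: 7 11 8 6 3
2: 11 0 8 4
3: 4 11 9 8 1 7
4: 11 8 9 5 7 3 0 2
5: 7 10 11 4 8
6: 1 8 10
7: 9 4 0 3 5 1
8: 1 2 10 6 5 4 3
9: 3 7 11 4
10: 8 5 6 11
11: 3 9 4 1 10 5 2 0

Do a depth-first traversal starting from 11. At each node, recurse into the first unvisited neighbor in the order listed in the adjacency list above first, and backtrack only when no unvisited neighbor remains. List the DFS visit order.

Visit 11
11 → 3
3 → 4
4 → 8
8 → 1
1 → 7
7 → 9
7 → 0
0 → 2
7 → 5
5 → 10
10 → 6

11 3 4 8 1 7 9 0 2 5 10 6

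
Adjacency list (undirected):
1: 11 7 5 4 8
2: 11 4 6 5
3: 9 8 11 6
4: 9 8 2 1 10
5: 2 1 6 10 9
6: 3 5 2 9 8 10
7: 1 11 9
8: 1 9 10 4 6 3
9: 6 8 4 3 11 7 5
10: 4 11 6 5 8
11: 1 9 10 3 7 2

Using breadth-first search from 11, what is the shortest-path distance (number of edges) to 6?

2

Level 0: 11
Level 1: 1, 2, 3, 7, 9, 10
Level 2: 4, 5, 6, 8
6 first appears at level 2.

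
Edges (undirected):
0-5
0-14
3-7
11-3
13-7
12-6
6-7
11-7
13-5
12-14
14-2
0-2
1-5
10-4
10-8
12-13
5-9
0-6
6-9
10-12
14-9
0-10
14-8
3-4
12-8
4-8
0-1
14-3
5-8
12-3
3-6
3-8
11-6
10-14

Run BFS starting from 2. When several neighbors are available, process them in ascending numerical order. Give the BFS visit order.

2 → 0 → 14 → 1 → 5 → 6 → 10 → 3 → 8 → 9 → 12 → 13 → 7 → 11 → 4

Visit 2; enqueue 0, 14 → queue [0, 14]
Visit 0; enqueue 1, 5, 6, 10 → queue [14, 1, 5, 6, 10]
Visit 14; enqueue 3, 8, 9, 12 → queue [1, 5, 6, 10, 3, 8, 9, 12]
Visit 1 → queue [5, 6, 10, 3, 8, 9, 12]
Visit 5; enqueue 13 → queue [6, 10, 3, 8, 9, 12, 13]
Visit 6; enqueue 7, 11 → queue [10, 3, 8, 9, 12, 13, 7, 11]
Visit 10; enqueue 4 → queue [3, 8, 9, 12, 13, 7, 11, 4]
Visit 3 → queue [8, 9, 12, 13, 7, 11, 4]
Visit 8 → queue [9, 12, 13, 7, 11, 4]
Visit 9 → queue [12, 13, 7, 11, 4]
Visit 12 → queue [13, 7, 11, 4]
Visit 13 → queue [7, 11, 4]
Visit 7 → queue [11, 4]
Visit 11 → queue [4]
Visit 4 → queue []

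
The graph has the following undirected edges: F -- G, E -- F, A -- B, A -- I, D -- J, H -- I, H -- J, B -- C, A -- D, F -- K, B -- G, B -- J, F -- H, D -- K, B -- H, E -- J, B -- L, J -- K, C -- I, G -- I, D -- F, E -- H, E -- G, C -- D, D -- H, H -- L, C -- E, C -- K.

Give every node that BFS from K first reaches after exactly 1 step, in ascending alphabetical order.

Level 0: K
Level 1: C, D, F, J
Level 2: A, B, E, G, H, I
Level 3: L

C, D, F, J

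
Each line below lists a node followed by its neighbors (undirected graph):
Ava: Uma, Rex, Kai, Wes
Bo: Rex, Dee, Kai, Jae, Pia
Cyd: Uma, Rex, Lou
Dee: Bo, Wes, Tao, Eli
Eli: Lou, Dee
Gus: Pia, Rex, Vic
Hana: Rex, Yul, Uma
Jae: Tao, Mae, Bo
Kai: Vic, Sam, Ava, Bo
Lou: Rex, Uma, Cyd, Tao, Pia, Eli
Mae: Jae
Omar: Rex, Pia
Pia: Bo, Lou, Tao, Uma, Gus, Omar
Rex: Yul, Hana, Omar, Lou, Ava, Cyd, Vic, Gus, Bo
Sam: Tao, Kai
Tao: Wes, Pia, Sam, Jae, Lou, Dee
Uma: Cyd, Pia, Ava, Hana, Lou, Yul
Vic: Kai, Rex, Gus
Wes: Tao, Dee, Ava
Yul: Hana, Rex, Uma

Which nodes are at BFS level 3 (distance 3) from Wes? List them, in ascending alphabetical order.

Cyd, Gus, Hana, Mae, Omar, Vic, Yul

Level 0: Wes
Level 1: Ava, Dee, Tao
Level 2: Bo, Eli, Jae, Kai, Lou, Pia, Rex, Sam, Uma
Level 3: Cyd, Gus, Hana, Mae, Omar, Vic, Yul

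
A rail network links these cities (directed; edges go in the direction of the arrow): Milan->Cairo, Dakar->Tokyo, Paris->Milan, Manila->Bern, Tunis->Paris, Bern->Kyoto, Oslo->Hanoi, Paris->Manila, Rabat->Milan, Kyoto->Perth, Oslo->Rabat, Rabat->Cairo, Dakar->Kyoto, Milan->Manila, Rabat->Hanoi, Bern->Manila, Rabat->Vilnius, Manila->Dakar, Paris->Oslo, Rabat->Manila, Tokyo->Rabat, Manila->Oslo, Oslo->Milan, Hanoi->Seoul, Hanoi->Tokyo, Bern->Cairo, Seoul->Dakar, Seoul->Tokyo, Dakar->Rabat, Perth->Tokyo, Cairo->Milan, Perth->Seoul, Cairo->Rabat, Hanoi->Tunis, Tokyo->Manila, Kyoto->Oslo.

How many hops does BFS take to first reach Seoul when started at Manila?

Level 0: Manila
Level 1: Bern, Dakar, Oslo
Level 2: Cairo, Hanoi, Kyoto, Milan, Rabat, Tokyo
Level 3: Perth, Seoul, Tunis, Vilnius
Level 4: Paris
Seoul first appears at level 3.

3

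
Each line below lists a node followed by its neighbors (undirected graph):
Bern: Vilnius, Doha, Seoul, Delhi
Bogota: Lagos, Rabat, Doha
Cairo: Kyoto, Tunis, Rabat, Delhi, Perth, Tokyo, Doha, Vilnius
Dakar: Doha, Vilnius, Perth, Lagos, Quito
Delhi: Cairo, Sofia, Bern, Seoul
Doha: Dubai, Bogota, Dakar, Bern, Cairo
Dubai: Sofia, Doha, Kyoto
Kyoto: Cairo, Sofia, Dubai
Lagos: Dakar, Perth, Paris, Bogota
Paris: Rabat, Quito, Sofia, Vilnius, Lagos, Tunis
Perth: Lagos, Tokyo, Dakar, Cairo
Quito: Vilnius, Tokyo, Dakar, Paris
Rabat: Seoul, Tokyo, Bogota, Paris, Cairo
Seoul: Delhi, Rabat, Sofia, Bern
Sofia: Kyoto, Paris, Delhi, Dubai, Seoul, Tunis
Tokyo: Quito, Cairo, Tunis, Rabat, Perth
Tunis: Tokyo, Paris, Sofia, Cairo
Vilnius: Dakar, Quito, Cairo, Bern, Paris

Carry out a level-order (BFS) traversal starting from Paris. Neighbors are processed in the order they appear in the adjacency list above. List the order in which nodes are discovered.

Visit Paris; enqueue Rabat, Quito, Sofia, Vilnius, Lagos, Tunis → queue [Rabat, Quito, Sofia, Vilnius, Lagos, Tunis]
Visit Rabat; enqueue Seoul, Tokyo, Bogota, Cairo → queue [Quito, Sofia, Vilnius, Lagos, Tunis, Seoul, Tokyo, Bogota, Cairo]
Visit Quito; enqueue Dakar → queue [Sofia, Vilnius, Lagos, Tunis, Seoul, Tokyo, Bogota, Cairo, Dakar]
Visit Sofia; enqueue Kyoto, Delhi, Dubai → queue [Vilnius, Lagos, Tunis, Seoul, Tokyo, Bogota, Cairo, Dakar, Kyoto, Delhi, Dubai]
Visit Vilnius; enqueue Bern → queue [Lagos, Tunis, Seoul, Tokyo, Bogota, Cairo, Dakar, Kyoto, Delhi, Dubai, Bern]
Visit Lagos; enqueue Perth → queue [Tunis, Seoul, Tokyo, Bogota, Cairo, Dakar, Kyoto, Delhi, Dubai, Bern, Perth]
Visit Tunis → queue [Seoul, Tokyo, Bogota, Cairo, Dakar, Kyoto, Delhi, Dubai, Bern, Perth]
Visit Seoul → queue [Tokyo, Bogota, Cairo, Dakar, Kyoto, Delhi, Dubai, Bern, Perth]
Visit Tokyo → queue [Bogota, Cairo, Dakar, Kyoto, Delhi, Dubai, Bern, Perth]
Visit Bogota; enqueue Doha → queue [Cairo, Dakar, Kyoto, Delhi, Dubai, Bern, Perth, Doha]
Visit Cairo → queue [Dakar, Kyoto, Delhi, Dubai, Bern, Perth, Doha]
Visit Dakar → queue [Kyoto, Delhi, Dubai, Bern, Perth, Doha]
Visit Kyoto → queue [Delhi, Dubai, Bern, Perth, Doha]
Visit Delhi → queue [Dubai, Bern, Perth, Doha]
Visit Dubai → queue [Bern, Perth, Doha]
Visit Bern → queue [Perth, Doha]
Visit Perth → queue [Doha]
Visit Doha → queue []

Paris Rabat Quito Sofia Vilnius Lagos Tunis Seoul Tokyo Bogota Cairo Dakar Kyoto Delhi Dubai Bern Perth Doha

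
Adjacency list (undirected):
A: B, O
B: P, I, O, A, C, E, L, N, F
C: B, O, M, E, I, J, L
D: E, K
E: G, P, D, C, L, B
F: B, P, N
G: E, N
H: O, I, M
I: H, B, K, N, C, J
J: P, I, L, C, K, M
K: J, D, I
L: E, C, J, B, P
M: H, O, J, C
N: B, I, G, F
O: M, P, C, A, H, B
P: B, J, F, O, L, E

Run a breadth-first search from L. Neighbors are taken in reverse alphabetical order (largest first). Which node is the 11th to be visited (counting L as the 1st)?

Visit L; enqueue P, J, E, C, B → queue [P, J, E, C, B]
Visit P; enqueue O, F → queue [J, E, C, B, O, F]
Visit J; enqueue M, K, I → queue [E, C, B, O, F, M, K, I]
Visit E; enqueue G, D → queue [C, B, O, F, M, K, I, G, D]
Visit C → queue [B, O, F, M, K, I, G, D]
Visit B; enqueue N, A → queue [O, F, M, K, I, G, D, N, A]
Visit O; enqueue H → queue [F, M, K, I, G, D, N, A, H]
Visit F → queue [M, K, I, G, D, N, A, H]
Visit M → queue [K, I, G, D, N, A, H]
Visit K → queue [I, G, D, N, A, H]
Visit I → queue [G, D, N, A, H]
Visit G → queue [D, N, A, H]
Visit D → queue [N, A, H]
Visit N → queue [A, H]
Visit A → queue [H]
Visit H → queue []

Visit order: L, P, J, E, C, B, O, F, M, K, I, G, D, N, A, H

I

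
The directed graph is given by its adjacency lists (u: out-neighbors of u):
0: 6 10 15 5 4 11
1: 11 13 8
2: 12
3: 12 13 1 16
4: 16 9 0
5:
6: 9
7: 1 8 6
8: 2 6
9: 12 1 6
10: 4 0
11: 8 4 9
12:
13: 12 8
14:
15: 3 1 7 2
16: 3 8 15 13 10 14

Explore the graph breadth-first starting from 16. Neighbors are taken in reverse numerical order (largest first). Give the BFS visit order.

Visit 16; enqueue 15, 14, 13, 10, 8, 3 → queue [15, 14, 13, 10, 8, 3]
Visit 15; enqueue 7, 2, 1 → queue [14, 13, 10, 8, 3, 7, 2, 1]
Visit 14 → queue [13, 10, 8, 3, 7, 2, 1]
Visit 13; enqueue 12 → queue [10, 8, 3, 7, 2, 1, 12]
Visit 10; enqueue 4, 0 → queue [8, 3, 7, 2, 1, 12, 4, 0]
Visit 8; enqueue 6 → queue [3, 7, 2, 1, 12, 4, 0, 6]
Visit 3 → queue [7, 2, 1, 12, 4, 0, 6]
Visit 7 → queue [2, 1, 12, 4, 0, 6]
Visit 2 → queue [1, 12, 4, 0, 6]
Visit 1; enqueue 11 → queue [12, 4, 0, 6, 11]
Visit 12 → queue [4, 0, 6, 11]
Visit 4; enqueue 9 → queue [0, 6, 11, 9]
Visit 0; enqueue 5 → queue [6, 11, 9, 5]
Visit 6 → queue [11, 9, 5]
Visit 11 → queue [9, 5]
Visit 9 → queue [5]
Visit 5 → queue []

16 -> 15 -> 14 -> 13 -> 10 -> 8 -> 3 -> 7 -> 2 -> 1 -> 12 -> 4 -> 0 -> 6 -> 11 -> 9 -> 5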